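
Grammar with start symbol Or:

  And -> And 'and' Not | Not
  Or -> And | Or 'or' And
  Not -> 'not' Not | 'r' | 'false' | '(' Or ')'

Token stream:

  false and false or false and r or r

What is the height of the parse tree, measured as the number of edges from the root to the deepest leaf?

6

[Or [Or [Or [And [And [Not false]] and [Not false]]] or [And [And [Not false]] and [Not r]]] or [And [Not r]]]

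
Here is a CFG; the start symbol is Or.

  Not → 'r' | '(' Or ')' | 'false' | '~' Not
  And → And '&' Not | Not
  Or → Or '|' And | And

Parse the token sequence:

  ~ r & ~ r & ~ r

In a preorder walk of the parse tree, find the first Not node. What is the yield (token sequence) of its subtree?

[Or [And [And [And [Not ~ [Not r]]] & [Not ~ [Not r]]] & [Not ~ [Not r]]]]

~ r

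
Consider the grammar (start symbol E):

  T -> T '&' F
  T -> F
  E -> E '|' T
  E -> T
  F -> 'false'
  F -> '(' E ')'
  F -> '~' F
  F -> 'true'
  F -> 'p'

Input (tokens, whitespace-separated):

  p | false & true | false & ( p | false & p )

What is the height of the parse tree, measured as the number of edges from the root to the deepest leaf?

7

[E [E [E [T [F p]]] | [T [T [F false]] & [F true]]] | [T [T [F false]] & [F ( [E [E [T [F p]]] | [T [T [F false]] & [F p]]] )]]]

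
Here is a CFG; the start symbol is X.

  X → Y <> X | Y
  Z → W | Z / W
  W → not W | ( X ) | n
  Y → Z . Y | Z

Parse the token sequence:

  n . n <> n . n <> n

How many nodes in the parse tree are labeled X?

[X [Y [Z [W n]] . [Y [Z [W n]]]] <> [X [Y [Z [W n]] . [Y [Z [W n]]]] <> [X [Y [Z [W n]]]]]]

3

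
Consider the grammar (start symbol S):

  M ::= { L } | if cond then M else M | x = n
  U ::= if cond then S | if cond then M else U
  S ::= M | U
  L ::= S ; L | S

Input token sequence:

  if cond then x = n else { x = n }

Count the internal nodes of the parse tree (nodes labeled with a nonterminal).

7

[S [M if cond then [M x = n] else [M { [L [S [M x = n]]] }]]]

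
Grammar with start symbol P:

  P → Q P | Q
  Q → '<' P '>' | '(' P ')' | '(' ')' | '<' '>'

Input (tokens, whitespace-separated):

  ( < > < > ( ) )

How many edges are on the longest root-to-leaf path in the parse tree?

[P [Q ( [P [Q < >] [P [Q < >] [P [Q ( )]]]] )]]

6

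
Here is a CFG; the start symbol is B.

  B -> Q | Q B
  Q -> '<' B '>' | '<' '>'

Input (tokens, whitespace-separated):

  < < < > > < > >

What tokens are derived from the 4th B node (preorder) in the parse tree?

[B [Q < [B [Q < [B [Q < >]] >] [B [Q < >]]] >]]

< >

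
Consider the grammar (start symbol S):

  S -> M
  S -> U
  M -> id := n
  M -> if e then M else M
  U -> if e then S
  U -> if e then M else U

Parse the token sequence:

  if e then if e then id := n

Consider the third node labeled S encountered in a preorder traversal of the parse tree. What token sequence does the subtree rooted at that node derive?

[S [U if e then [S [U if e then [S [M id := n]]]]]]

id := n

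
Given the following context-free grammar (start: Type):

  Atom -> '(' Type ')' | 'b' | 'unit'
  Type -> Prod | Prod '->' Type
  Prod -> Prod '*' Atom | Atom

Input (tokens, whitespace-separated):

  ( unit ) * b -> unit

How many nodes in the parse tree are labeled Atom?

[Type [Prod [Prod [Atom ( [Type [Prod [Atom unit]]] )]] * [Atom b]] -> [Type [Prod [Atom unit]]]]

4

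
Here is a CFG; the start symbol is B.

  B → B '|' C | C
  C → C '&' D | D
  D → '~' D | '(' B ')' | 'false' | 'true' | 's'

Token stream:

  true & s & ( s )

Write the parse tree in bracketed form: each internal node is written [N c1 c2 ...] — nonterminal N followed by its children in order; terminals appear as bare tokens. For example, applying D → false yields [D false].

[B [C [C [C [D true]] & [D s]] & [D ( [B [C [D s]]] )]]]

B
C
C & D
C & D & D
D & D & D
true & D & D
true & s & D
true & s & ( B )
true & s & ( C )
true & s & ( D )
true & s & ( s )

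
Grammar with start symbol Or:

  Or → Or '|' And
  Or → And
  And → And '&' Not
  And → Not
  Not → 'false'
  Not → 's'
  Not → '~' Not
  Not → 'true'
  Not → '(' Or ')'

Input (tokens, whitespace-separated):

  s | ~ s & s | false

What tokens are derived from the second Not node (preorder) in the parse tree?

[Or [Or [Or [And [Not s]]] | [And [And [Not ~ [Not s]]] & [Not s]]] | [And [Not false]]]

~ s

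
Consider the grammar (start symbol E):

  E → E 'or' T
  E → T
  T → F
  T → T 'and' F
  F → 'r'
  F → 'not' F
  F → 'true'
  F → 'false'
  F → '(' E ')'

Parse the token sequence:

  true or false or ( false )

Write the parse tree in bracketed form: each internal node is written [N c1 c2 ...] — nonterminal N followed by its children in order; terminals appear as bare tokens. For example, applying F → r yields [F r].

E
E or T
E or T or T
T or T or T
F or T or T
true or T or T
true or F or T
true or false or T
true or false or F
true or false or ( E )
true or false or ( T )
true or false or ( F )
true or false or ( false )

[E [E [E [T [F true]]] or [T [F false]]] or [T [F ( [E [T [F false]]] )]]]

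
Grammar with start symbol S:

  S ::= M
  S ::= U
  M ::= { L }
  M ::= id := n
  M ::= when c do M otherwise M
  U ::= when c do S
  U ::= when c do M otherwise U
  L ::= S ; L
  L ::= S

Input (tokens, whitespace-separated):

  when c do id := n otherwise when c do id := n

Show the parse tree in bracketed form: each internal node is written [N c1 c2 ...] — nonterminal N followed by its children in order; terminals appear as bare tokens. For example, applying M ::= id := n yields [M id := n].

[S [U when c do [M id := n] otherwise [U when c do [S [M id := n]]]]]

S
U
when c do M otherwise U
when c do id := n otherwise U
when c do id := n otherwise when c do S
when c do id := n otherwise when c do M
when c do id := n otherwise when c do id := n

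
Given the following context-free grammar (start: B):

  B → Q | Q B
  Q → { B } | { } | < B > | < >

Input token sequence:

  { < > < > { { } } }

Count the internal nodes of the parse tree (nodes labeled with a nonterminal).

10

[B [Q { [B [Q < >] [B [Q < >] [B [Q { [B [Q { }]] }]]]] }]]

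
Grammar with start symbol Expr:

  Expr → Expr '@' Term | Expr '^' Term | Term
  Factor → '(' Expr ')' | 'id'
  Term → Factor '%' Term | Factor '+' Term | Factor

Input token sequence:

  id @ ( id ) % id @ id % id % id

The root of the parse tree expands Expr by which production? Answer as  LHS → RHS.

[Expr [Expr [Expr [Term [Factor id]]] @ [Term [Factor ( [Expr [Term [Factor id]]] )] % [Term [Factor id]]]] @ [Term [Factor id] % [Term [Factor id] % [Term [Factor id]]]]]

Expr → Expr '@' Term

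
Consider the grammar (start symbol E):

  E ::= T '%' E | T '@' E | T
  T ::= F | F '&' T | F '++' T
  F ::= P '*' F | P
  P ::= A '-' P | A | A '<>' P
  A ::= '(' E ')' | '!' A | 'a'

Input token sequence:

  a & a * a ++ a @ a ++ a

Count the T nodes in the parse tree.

5

[E [T [F [P [A a]]] & [T [F [P [A a]] * [F [P [A a]]]] ++ [T [F [P [A a]]]]]] @ [E [T [F [P [A a]]] ++ [T [F [P [A a]]]]]]]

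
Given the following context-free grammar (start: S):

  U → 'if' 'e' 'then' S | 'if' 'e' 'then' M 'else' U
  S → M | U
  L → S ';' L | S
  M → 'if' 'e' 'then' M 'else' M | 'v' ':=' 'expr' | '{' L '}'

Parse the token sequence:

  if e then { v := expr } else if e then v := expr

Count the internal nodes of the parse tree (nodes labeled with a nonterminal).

9

[S [U if e then [M { [L [S [M v := expr]]] }] else [U if e then [S [M v := expr]]]]]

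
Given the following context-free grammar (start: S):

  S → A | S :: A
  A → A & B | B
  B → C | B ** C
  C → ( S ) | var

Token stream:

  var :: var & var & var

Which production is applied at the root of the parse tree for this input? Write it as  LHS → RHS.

[S [S [A [B [C var]]]] :: [A [A [A [B [C var]]] & [B [C var]]] & [B [C var]]]]

S → S :: A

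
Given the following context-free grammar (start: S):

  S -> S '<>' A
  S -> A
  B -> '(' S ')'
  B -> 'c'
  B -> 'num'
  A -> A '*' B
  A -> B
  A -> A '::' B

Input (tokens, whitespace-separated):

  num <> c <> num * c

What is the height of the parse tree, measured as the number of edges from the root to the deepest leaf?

5

[S [S [S [A [B num]]] <> [A [B c]]] <> [A [A [B num]] * [B c]]]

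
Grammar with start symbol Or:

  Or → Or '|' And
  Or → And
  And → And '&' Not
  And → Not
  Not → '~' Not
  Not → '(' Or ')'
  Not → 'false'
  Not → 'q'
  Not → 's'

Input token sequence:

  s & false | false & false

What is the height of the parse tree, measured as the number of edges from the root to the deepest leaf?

5

[Or [Or [And [And [Not s]] & [Not false]]] | [And [And [Not false]] & [Not false]]]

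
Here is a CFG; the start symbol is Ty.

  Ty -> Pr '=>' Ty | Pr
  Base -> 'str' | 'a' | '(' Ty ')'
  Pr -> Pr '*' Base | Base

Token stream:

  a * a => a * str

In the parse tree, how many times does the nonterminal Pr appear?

[Ty [Pr [Pr [Base a]] * [Base a]] => [Ty [Pr [Pr [Base a]] * [Base str]]]]

4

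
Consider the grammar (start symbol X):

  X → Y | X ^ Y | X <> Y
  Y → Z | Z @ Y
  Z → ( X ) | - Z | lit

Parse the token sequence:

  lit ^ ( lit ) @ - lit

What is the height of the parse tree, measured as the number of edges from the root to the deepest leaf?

6

[X [X [Y [Z lit]]] ^ [Y [Z ( [X [Y [Z lit]]] )] @ [Y [Z - [Z lit]]]]]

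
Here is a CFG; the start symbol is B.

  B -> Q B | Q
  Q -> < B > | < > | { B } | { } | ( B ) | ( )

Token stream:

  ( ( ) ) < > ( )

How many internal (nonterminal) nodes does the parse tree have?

[B [Q ( [B [Q ( )]] )] [B [Q < >] [B [Q ( )]]]]

8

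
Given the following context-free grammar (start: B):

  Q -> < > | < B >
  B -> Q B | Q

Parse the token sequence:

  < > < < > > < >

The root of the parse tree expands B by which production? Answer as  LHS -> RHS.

[B [Q < >] [B [Q < [B [Q < >]] >] [B [Q < >]]]]

B -> Q B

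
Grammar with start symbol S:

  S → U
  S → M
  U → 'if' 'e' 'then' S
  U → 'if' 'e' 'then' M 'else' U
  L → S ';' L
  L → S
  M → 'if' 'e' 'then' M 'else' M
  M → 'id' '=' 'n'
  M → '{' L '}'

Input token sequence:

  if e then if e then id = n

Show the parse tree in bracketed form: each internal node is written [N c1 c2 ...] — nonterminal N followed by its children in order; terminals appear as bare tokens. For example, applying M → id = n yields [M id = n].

S
U
if e then S
if e then U
if e then if e then S
if e then if e then M
if e then if e then id = n

[S [U if e then [S [U if e then [S [M id = n]]]]]]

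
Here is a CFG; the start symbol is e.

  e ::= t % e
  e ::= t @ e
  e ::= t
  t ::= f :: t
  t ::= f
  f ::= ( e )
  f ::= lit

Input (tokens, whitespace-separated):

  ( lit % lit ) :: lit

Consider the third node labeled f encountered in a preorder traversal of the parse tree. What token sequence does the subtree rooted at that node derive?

[e [t [f ( [e [t [f lit]] % [e [t [f lit]]]] )] :: [t [f lit]]]]

lit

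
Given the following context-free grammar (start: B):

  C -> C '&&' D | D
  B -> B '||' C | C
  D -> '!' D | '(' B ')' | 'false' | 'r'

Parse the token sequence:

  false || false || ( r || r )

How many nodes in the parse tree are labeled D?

[B [B [B [C [D false]]] || [C [D false]]] || [C [D ( [B [B [C [D r]]] || [C [D r]]] )]]]

5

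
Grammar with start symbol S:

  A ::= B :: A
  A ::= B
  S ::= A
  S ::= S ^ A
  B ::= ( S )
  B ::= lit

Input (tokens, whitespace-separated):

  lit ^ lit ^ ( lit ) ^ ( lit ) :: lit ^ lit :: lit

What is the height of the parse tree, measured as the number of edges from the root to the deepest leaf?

8

[S [S [S [S [S [A [B lit]]] ^ [A [B lit]]] ^ [A [B ( [S [A [B lit]]] )]]] ^ [A [B ( [S [A [B lit]]] )] :: [A [B lit]]]] ^ [A [B lit] :: [A [B lit]]]]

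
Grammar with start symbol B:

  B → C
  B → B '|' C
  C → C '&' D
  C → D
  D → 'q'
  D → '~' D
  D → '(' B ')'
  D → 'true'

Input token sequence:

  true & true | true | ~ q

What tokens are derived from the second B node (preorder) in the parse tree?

[B [B [B [C [C [D true]] & [D true]]] | [C [D true]]] | [C [D ~ [D q]]]]

true & true | true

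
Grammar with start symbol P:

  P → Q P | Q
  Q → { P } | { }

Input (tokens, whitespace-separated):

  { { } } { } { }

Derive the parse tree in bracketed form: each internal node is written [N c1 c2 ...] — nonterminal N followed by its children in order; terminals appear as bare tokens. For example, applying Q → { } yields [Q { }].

[P [Q { [P [Q { }]] }] [P [Q { }] [P [Q { }]]]]

P
Q P
{ P } P
{ Q } P
{ { } } P
{ { } } Q P
{ { } } { } P
{ { } } { } Q
{ { } } { } { }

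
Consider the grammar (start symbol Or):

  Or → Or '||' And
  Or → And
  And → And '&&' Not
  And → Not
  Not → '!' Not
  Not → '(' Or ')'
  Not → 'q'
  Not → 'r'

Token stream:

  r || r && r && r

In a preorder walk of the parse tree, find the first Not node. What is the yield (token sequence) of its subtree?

r

[Or [Or [And [Not r]]] || [And [And [And [Not r]] && [Not r]] && [Not r]]]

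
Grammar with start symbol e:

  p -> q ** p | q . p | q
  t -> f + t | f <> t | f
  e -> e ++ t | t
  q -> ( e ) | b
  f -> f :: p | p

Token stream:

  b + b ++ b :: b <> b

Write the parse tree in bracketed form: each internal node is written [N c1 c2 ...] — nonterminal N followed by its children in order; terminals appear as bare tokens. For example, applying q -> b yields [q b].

[e [e [t [f [p [q b]]] + [t [f [p [q b]]]]]] ++ [t [f [f [p [q b]]] :: [p [q b]]] <> [t [f [p [q b]]]]]]

e
e ++ t
t ++ t
f + t ++ t
p + t ++ t
q + t ++ t
b + t ++ t
b + f ++ t
b + p ++ t
b + q ++ t
b + b ++ t
b + b ++ f <> t
b + b ++ f :: p <> t
b + b ++ p :: p <> t
b + b ++ q :: p <> t
b + b ++ b :: p <> t
b + b ++ b :: q <> t
b + b ++ b :: b <> t
b + b ++ b :: b <> f
b + b ++ b :: b <> p
b + b ++ b :: b <> q
b + b ++ b :: b <> b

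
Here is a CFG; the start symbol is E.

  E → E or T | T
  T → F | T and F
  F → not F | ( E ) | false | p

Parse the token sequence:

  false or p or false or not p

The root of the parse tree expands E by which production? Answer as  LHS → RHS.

[E [E [E [E [T [F false]]] or [T [F p]]] or [T [F false]]] or [T [F not [F p]]]]

E → E or T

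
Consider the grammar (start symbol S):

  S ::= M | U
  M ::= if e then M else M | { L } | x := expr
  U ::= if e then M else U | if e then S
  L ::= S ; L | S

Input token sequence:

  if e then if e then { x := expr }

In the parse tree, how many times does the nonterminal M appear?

[S [U if e then [S [U if e then [S [M { [L [S [M x := expr]]] }]]]]]]

2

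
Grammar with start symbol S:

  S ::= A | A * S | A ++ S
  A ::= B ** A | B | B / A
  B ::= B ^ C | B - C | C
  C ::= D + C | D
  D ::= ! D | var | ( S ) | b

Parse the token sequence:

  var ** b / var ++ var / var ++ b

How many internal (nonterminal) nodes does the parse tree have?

[S [A [B [C [D var]]] ** [A [B [C [D b]]] / [A [B [C [D var]]]]]] ++ [S [A [B [C [D var]]] / [A [B [C [D var]]]]] ++ [S [A [B [C [D b]]]]]]]

27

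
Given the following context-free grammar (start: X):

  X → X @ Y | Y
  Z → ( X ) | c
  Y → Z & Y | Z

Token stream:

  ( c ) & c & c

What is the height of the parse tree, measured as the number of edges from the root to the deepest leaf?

6

[X [Y [Z ( [X [Y [Z c]]] )] & [Y [Z c] & [Y [Z c]]]]]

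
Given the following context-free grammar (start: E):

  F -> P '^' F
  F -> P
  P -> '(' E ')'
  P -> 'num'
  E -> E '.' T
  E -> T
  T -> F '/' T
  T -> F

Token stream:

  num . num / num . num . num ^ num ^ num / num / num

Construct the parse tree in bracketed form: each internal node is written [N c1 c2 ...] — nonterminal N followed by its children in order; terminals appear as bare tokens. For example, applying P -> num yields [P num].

[E [E [E [E [T [F [P num]]]] . [T [F [P num]] / [T [F [P num]]]]] . [T [F [P num]]]] . [T [F [P num] ^ [F [P num] ^ [F [P num]]]] / [T [F [P num]] / [T [F [P num]]]]]]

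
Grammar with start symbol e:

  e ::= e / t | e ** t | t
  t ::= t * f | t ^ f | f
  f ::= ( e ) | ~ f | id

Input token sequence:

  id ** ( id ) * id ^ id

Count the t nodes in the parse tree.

5

[e [e [t [f id]]] ** [t [t [t [f ( [e [t [f id]]] )]] * [f id]] ^ [f id]]]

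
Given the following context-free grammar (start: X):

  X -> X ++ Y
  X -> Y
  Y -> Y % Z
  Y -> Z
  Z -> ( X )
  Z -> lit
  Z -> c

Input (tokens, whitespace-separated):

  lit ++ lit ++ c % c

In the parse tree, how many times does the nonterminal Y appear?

4

[X [X [X [Y [Z lit]]] ++ [Y [Z lit]]] ++ [Y [Y [Z c]] % [Z c]]]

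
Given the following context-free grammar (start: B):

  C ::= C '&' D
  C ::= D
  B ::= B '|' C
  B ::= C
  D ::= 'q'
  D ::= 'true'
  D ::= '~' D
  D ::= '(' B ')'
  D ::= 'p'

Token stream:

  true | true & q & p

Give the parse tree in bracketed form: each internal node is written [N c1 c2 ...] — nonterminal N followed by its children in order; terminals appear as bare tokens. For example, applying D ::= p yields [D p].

B
B | C
C | C
D | C
true | C
true | C & D
true | C & D & D
true | D & D & D
true | true & D & D
true | true & q & D
true | true & q & p

[B [B [C [D true]]] | [C [C [C [D true]] & [D q]] & [D p]]]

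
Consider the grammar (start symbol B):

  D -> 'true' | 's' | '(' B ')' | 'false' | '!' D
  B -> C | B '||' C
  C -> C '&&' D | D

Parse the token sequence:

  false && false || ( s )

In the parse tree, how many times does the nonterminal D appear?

[B [B [C [C [D false]] && [D false]]] || [C [D ( [B [C [D s]]] )]]]

4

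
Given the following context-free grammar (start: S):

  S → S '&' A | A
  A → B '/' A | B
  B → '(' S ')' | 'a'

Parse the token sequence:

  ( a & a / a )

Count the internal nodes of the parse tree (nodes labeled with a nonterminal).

[S [A [B ( [S [S [A [B a]]] & [A [B a] / [A [B a]]]] )]]]

11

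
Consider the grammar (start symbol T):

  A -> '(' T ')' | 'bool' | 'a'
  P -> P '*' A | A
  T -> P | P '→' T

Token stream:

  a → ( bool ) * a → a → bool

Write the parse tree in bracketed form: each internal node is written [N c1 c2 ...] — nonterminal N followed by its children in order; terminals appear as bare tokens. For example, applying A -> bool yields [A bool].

[T [P [A a]] → [T [P [P [A ( [T [P [A bool]]] )]] * [A a]] → [T [P [A a]] → [T [P [A bool]]]]]]

T
P → T
A → T
a → T
a → P → T
a → P * A → T
a → A * A → T
a → ( T ) * A → T
a → ( P ) * A → T
a → ( A ) * A → T
a → ( bool ) * A → T
a → ( bool ) * a → T
a → ( bool ) * a → P → T
a → ( bool ) * a → A → T
a → ( bool ) * a → a → T
a → ( bool ) * a → a → P
a → ( bool ) * a → a → A
a → ( bool ) * a → a → bool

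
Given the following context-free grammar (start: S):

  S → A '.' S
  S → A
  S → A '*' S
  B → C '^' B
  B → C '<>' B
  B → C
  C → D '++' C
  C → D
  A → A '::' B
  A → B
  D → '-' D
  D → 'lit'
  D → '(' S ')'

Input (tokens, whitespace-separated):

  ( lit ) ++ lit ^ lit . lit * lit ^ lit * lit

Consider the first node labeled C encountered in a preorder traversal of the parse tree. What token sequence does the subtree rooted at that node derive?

( lit ) ++ lit

[S [A [B [C [D ( [S [A [B [C [D lit]]]]] )] ++ [C [D lit]]] ^ [B [C [D lit]]]]] . [S [A [B [C [D lit]]]] * [S [A [B [C [D lit]] ^ [B [C [D lit]]]]] * [S [A [B [C [D lit]]]]]]]]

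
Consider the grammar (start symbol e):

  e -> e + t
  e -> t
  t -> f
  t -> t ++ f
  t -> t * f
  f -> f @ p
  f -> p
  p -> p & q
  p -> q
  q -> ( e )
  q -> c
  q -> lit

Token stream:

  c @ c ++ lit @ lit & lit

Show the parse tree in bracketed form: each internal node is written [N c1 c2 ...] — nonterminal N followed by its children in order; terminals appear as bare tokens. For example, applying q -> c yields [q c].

e
t
t ++ f
f ++ f
f @ p ++ f
p @ p ++ f
q @ p ++ f
c @ p ++ f
c @ q ++ f
c @ c ++ f
c @ c ++ f @ p
c @ c ++ p @ p
c @ c ++ q @ p
c @ c ++ lit @ p
c @ c ++ lit @ p & q
c @ c ++ lit @ q & q
c @ c ++ lit @ lit & q
c @ c ++ lit @ lit & lit

[e [t [t [f [f [p [q c]]] @ [p [q c]]]] ++ [f [f [p [q lit]]] @ [p [p [q lit]] & [q lit]]]]]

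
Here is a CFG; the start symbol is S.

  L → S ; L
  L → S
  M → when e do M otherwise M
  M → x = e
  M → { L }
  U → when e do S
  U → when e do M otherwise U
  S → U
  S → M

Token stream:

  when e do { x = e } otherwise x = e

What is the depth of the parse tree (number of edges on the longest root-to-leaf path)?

6

[S [M when e do [M { [L [S [M x = e]]] }] otherwise [M x = e]]]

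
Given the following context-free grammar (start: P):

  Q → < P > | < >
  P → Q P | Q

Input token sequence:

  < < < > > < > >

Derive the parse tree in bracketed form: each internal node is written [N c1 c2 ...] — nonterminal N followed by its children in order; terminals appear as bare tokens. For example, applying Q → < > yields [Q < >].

[P [Q < [P [Q < [P [Q < >]] >] [P [Q < >]]] >]]

P
Q
< P >
< Q P >
< < P > P >
< < Q > P >
< < < > > P >
< < < > > Q >
< < < > > < > >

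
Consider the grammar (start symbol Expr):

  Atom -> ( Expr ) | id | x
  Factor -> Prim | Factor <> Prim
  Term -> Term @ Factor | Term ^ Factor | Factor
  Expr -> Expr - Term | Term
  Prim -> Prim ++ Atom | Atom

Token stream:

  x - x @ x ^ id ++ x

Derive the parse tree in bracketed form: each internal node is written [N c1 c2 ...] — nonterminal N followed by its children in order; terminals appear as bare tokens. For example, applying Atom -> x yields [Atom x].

[Expr [Expr [Term [Factor [Prim [Atom x]]]]] - [Term [Term [Term [Factor [Prim [Atom x]]]] @ [Factor [Prim [Atom x]]]] ^ [Factor [Prim [Prim [Atom id]] ++ [Atom x]]]]]

Expr
Expr - Term
Term - Term
Factor - Term
Prim - Term
Atom - Term
x - Term
x - Term ^ Factor
x - Term @ Factor ^ Factor
x - Factor @ Factor ^ Factor
x - Prim @ Factor ^ Factor
x - Atom @ Factor ^ Factor
x - x @ Factor ^ Factor
x - x @ Prim ^ Factor
x - x @ Atom ^ Factor
x - x @ x ^ Factor
x - x @ x ^ Prim
x - x @ x ^ Prim ++ Atom
x - x @ x ^ Atom ++ Atom
x - x @ x ^ id ++ Atom
x - x @ x ^ id ++ x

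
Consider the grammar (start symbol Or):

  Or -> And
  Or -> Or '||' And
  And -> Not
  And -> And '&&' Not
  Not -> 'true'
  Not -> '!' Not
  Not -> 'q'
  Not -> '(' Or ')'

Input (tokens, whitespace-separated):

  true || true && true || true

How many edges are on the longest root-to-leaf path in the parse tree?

5

[Or [Or [Or [And [Not true]]] || [And [And [Not true]] && [Not true]]] || [And [Not true]]]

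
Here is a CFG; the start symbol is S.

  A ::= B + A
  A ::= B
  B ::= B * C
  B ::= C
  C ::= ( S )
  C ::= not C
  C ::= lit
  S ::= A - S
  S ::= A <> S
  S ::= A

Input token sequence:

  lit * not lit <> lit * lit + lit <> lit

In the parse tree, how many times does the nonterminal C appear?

[S [A [B [B [C lit]] * [C not [C lit]]]] <> [S [A [B [B [C lit]] * [C lit]] + [A [B [C lit]]]] <> [S [A [B [C lit]]]]]]

7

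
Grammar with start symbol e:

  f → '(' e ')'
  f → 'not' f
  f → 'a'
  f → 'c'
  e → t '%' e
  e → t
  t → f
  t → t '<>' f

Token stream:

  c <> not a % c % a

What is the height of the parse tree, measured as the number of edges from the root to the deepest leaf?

5

[e [t [t [f c]] <> [f not [f a]]] % [e [t [f c]] % [e [t [f a]]]]]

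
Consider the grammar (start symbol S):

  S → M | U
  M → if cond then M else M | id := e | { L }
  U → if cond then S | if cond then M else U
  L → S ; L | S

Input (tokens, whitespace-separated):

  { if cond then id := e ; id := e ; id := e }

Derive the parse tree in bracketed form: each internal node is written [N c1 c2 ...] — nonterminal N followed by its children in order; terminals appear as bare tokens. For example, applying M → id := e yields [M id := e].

S
M
{ L }
{ S ; L }
{ U ; L }
{ if cond then S ; L }
{ if cond then M ; L }
{ if cond then id := e ; L }
{ if cond then id := e ; S ; L }
{ if cond then id := e ; M ; L }
{ if cond then id := e ; id := e ; L }
{ if cond then id := e ; id := e ; S }
{ if cond then id := e ; id := e ; M }
{ if cond then id := e ; id := e ; id := e }

[S [M { [L [S [U if cond then [S [M id := e]]]] ; [L [S [M id := e]] ; [L [S [M id := e]]]]] }]]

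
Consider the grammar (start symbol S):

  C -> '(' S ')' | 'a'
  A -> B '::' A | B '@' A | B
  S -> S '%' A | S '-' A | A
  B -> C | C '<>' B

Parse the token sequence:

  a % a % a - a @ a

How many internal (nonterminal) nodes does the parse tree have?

19

[S [S [S [S [A [B [C a]]]] % [A [B [C a]]]] % [A [B [C a]]]] - [A [B [C a]] @ [A [B [C a]]]]]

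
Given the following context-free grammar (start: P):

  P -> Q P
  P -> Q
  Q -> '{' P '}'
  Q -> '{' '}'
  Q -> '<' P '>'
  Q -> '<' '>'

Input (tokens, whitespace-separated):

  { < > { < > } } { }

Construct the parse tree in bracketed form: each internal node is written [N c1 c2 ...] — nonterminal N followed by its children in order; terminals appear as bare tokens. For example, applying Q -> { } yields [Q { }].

P
Q P
{ P } P
{ Q P } P
{ < > P } P
{ < > Q } P
{ < > { P } } P
{ < > { Q } } P
{ < > { < > } } P
{ < > { < > } } Q
{ < > { < > } } { }

[P [Q { [P [Q < >] [P [Q { [P [Q < >]] }]]] }] [P [Q { }]]]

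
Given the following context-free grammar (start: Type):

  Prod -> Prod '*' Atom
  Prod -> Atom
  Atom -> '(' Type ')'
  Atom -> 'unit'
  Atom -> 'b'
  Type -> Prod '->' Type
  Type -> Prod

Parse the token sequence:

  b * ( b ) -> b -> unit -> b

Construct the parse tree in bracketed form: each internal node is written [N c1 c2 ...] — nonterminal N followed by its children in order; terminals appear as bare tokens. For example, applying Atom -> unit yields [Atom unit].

Type
Prod -> Type
Prod * Atom -> Type
Atom * Atom -> Type
b * Atom -> Type
b * ( Type ) -> Type
b * ( Prod ) -> Type
b * ( Atom ) -> Type
b * ( b ) -> Type
b * ( b ) -> Prod -> Type
b * ( b ) -> Atom -> Type
b * ( b ) -> b -> Type
b * ( b ) -> b -> Prod -> Type
b * ( b ) -> b -> Atom -> Type
b * ( b ) -> b -> unit -> Type
b * ( b ) -> b -> unit -> Prod
b * ( b ) -> b -> unit -> Atom
b * ( b ) -> b -> unit -> b

[Type [Prod [Prod [Atom b]] * [Atom ( [Type [Prod [Atom b]]] )]] -> [Type [Prod [Atom b]] -> [Type [Prod [Atom unit]] -> [Type [Prod [Atom b]]]]]]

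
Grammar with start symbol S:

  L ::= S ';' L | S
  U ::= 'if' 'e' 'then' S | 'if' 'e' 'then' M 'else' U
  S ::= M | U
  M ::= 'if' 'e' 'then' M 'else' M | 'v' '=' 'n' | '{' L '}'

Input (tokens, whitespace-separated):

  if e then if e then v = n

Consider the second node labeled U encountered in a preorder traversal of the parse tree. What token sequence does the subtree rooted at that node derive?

if e then v = n

[S [U if e then [S [U if e then [S [M v = n]]]]]]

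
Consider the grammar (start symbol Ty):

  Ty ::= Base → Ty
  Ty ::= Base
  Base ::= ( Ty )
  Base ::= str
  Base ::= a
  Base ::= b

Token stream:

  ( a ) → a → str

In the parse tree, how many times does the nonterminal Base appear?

[Ty [Base ( [Ty [Base a]] )] → [Ty [Base a] → [Ty [Base str]]]]

4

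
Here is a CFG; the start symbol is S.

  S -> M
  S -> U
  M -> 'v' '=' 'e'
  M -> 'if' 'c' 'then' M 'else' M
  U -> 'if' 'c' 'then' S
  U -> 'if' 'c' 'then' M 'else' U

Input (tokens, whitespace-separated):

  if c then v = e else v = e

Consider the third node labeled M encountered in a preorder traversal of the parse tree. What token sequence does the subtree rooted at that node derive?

v = e

[S [M if c then [M v = e] else [M v = e]]]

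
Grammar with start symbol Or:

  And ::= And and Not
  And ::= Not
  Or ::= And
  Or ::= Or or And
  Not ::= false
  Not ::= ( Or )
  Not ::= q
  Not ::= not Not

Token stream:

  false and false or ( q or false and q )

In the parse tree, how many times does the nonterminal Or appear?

[Or [Or [And [And [Not false]] and [Not false]]] or [And [Not ( [Or [Or [And [Not q]]] or [And [And [Not false]] and [Not q]]] )]]]

4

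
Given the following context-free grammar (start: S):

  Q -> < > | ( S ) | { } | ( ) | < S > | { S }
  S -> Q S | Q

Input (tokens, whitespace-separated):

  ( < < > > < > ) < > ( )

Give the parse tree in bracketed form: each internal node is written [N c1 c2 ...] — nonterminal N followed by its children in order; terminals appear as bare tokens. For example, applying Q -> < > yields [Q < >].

S
Q S
( S ) S
( Q S ) S
( < S > S ) S
( < Q > S ) S
( < < > > S ) S
( < < > > Q ) S
( < < > > < > ) S
( < < > > < > ) Q S
( < < > > < > ) < > S
( < < > > < > ) < > Q
( < < > > < > ) < > ( )

[S [Q ( [S [Q < [S [Q < >]] >] [S [Q < >]]] )] [S [Q < >] [S [Q ( )]]]]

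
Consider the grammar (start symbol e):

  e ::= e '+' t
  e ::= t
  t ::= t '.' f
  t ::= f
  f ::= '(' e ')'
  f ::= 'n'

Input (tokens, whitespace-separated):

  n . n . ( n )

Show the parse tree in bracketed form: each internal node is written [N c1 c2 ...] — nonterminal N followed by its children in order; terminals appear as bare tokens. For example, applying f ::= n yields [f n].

[e [t [t [t [f n]] . [f n]] . [f ( [e [t [f n]]] )]]]

e
t
t . f
t . f . f
f . f . f
n . f . f
n . n . f
n . n . ( e )
n . n . ( t )
n . n . ( f )
n . n . ( n )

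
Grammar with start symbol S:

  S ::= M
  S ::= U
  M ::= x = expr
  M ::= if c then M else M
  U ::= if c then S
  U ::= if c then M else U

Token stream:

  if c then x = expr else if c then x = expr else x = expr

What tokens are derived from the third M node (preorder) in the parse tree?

if c then x = expr else x = expr

[S [M if c then [M x = expr] else [M if c then [M x = expr] else [M x = expr]]]]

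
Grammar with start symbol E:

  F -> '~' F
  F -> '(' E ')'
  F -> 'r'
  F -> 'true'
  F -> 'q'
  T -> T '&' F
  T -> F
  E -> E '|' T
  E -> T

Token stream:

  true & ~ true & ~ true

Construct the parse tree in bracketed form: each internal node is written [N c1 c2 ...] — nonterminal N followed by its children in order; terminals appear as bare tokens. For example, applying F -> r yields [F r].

[E [T [T [T [F true]] & [F ~ [F true]]] & [F ~ [F true]]]]

E
T
T & F
T & F & F
F & F & F
true & F & F
true & ~ F & F
true & ~ true & F
true & ~ true & ~ F
true & ~ true & ~ true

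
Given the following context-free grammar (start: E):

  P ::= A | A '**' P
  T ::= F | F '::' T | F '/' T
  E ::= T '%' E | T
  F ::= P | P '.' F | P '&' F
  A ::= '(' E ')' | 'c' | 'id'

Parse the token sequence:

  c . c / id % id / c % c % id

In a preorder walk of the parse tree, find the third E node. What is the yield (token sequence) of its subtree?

c % id

[E [T [F [P [A c]] . [F [P [A c]]]] / [T [F [P [A id]]]]] % [E [T [F [P [A id]]] / [T [F [P [A c]]]]] % [E [T [F [P [A c]]]] % [E [T [F [P [A id]]]]]]]]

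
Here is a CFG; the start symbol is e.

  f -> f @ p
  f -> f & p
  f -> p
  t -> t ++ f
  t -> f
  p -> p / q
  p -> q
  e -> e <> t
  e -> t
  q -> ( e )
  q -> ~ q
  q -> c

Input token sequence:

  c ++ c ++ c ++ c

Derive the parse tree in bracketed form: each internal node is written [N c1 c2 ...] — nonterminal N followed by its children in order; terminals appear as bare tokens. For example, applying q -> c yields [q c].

e
t
t ++ f
t ++ f ++ f
t ++ f ++ f ++ f
f ++ f ++ f ++ f
p ++ f ++ f ++ f
q ++ f ++ f ++ f
c ++ f ++ f ++ f
c ++ p ++ f ++ f
c ++ q ++ f ++ f
c ++ c ++ f ++ f
c ++ c ++ p ++ f
c ++ c ++ q ++ f
c ++ c ++ c ++ f
c ++ c ++ c ++ p
c ++ c ++ c ++ q
c ++ c ++ c ++ c

[e [t [t [t [t [f [p [q c]]]] ++ [f [p [q c]]]] ++ [f [p [q c]]]] ++ [f [p [q c]]]]]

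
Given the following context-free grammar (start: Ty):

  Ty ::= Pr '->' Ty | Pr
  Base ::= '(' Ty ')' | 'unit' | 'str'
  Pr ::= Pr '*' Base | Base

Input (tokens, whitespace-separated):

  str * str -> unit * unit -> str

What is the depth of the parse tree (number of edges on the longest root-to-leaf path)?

5

[Ty [Pr [Pr [Base str]] * [Base str]] -> [Ty [Pr [Pr [Base unit]] * [Base unit]] -> [Ty [Pr [Base str]]]]]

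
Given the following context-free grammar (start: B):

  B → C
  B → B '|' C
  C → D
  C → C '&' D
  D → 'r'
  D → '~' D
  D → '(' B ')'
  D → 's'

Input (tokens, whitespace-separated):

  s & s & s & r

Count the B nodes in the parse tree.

[B [C [C [C [C [D s]] & [D s]] & [D s]] & [D r]]]

1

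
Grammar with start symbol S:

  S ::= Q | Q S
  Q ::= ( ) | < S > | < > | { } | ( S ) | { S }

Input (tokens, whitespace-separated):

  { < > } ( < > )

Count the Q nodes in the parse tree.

4

[S [Q { [S [Q < >]] }] [S [Q ( [S [Q < >]] )]]]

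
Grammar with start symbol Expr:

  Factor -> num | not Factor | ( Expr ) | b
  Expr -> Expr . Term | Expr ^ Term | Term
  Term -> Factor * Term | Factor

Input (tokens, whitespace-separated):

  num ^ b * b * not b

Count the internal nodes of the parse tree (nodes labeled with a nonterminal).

11

[Expr [Expr [Term [Factor num]]] ^ [Term [Factor b] * [Term [Factor b] * [Term [Factor not [Factor b]]]]]]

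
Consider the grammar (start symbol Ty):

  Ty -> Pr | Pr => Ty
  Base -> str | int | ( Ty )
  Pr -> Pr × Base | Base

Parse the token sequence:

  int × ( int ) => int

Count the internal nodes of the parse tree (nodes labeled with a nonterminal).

[Ty [Pr [Pr [Base int]] × [Base ( [Ty [Pr [Base int]]] )]] => [Ty [Pr [Base int]]]]

11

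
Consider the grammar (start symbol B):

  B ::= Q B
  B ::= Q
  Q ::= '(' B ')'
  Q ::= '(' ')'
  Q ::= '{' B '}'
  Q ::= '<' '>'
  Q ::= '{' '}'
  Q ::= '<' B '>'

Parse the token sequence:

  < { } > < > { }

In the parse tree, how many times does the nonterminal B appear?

[B [Q < [B [Q { }]] >] [B [Q < >] [B [Q { }]]]]

4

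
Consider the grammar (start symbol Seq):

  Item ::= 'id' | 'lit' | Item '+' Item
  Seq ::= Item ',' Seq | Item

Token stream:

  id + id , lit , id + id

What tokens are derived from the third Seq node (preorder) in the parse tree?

id + id

[Seq [Item [Item id] + [Item id]] , [Seq [Item lit] , [Seq [Item [Item id] + [Item id]]]]]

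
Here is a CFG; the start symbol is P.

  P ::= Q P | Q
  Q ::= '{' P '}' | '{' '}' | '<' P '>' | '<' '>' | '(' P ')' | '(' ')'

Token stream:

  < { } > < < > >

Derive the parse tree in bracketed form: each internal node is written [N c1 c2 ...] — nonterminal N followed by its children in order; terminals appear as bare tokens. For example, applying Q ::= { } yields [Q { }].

[P [Q < [P [Q { }]] >] [P [Q < [P [Q < >]] >]]]

P
Q P
< P > P
< Q > P
< { } > P
< { } > Q
< { } > < P >
< { } > < Q >
< { } > < < > >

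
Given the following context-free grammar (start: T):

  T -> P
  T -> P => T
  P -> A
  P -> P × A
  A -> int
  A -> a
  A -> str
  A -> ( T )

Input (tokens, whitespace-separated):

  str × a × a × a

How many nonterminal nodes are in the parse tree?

9

[T [P [P [P [P [A str]] × [A a]] × [A a]] × [A a]]]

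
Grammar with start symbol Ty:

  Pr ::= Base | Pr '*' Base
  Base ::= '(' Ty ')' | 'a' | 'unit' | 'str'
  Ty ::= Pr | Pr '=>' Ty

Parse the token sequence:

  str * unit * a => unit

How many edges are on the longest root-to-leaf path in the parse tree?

[Ty [Pr [Pr [Pr [Base str]] * [Base unit]] * [Base a]] => [Ty [Pr [Base unit]]]]

5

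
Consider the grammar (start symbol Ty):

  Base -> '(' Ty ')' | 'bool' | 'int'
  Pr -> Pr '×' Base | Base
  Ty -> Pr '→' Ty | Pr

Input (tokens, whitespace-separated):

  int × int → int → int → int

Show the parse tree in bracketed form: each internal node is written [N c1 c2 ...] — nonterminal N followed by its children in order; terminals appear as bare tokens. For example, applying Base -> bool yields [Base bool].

[Ty [Pr [Pr [Base int]] × [Base int]] → [Ty [Pr [Base int]] → [Ty [Pr [Base int]] → [Ty [Pr [Base int]]]]]]

Ty
Pr → Ty
Pr × Base → Ty
Base × Base → Ty
int × Base → Ty
int × int → Ty
int × int → Pr → Ty
int × int → Base → Ty
int × int → int → Ty
int × int → int → Pr → Ty
int × int → int → Base → Ty
int × int → int → int → Ty
int × int → int → int → Pr
int × int → int → int → Base
int × int → int → int → int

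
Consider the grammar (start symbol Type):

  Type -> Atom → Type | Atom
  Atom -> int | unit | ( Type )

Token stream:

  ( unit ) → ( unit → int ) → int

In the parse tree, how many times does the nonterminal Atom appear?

[Type [Atom ( [Type [Atom unit]] )] → [Type [Atom ( [Type [Atom unit] → [Type [Atom int]]] )] → [Type [Atom int]]]]

6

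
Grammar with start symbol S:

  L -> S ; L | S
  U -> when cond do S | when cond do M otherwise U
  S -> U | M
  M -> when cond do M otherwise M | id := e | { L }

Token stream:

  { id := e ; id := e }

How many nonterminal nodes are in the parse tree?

[S [M { [L [S [M id := e]] ; [L [S [M id := e]]]] }]]

8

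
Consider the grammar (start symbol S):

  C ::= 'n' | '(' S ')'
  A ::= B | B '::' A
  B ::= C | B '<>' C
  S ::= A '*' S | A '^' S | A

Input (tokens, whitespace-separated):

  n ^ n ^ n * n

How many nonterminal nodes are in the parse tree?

16

[S [A [B [C n]]] ^ [S [A [B [C n]]] ^ [S [A [B [C n]]] * [S [A [B [C n]]]]]]]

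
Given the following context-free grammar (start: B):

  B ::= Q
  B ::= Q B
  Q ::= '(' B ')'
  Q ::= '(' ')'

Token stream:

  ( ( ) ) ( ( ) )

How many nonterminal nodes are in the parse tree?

8

[B [Q ( [B [Q ( )]] )] [B [Q ( [B [Q ( )]] )]]]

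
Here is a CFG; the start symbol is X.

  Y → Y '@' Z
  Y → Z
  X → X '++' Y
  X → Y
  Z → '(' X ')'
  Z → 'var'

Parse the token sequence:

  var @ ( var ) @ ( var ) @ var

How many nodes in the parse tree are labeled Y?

[X [Y [Y [Y [Y [Z var]] @ [Z ( [X [Y [Z var]]] )]] @ [Z ( [X [Y [Z var]]] )]] @ [Z var]]]

6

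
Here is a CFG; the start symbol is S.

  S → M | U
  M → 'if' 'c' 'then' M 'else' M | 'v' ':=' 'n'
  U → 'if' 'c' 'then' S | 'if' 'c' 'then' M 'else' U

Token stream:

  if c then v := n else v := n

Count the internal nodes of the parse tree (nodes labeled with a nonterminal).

4

[S [M if c then [M v := n] else [M v := n]]]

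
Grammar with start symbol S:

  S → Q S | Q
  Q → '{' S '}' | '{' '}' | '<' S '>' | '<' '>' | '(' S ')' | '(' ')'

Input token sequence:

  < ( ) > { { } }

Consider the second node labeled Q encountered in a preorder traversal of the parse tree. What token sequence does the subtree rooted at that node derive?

( )

[S [Q < [S [Q ( )]] >] [S [Q { [S [Q { }]] }]]]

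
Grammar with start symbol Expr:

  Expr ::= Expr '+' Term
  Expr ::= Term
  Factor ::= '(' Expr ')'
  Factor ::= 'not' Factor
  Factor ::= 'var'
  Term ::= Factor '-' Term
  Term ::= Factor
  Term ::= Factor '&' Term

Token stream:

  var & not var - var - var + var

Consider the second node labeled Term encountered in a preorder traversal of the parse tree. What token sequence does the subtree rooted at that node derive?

[Expr [Expr [Term [Factor var] & [Term [Factor not [Factor var]] - [Term [Factor var] - [Term [Factor var]]]]]] + [Term [Factor var]]]

not var - var - var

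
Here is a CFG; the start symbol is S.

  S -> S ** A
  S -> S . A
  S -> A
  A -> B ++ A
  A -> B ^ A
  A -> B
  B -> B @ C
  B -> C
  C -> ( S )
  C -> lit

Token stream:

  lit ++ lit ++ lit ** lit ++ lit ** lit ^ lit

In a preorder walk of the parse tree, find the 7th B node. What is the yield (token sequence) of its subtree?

[S [S [S [A [B [C lit]] ++ [A [B [C lit]] ++ [A [B [C lit]]]]]] ** [A [B [C lit]] ++ [A [B [C lit]]]]] ** [A [B [C lit]] ^ [A [B [C lit]]]]]

lit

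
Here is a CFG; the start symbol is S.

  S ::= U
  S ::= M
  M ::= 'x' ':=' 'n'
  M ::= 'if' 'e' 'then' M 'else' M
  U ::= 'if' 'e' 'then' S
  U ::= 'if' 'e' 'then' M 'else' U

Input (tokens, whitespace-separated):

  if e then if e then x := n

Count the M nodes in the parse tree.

1

[S [U if e then [S [U if e then [S [M x := n]]]]]]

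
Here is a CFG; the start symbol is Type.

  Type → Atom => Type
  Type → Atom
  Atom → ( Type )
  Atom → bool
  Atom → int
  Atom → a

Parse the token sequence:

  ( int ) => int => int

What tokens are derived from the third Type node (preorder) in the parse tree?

[Type [Atom ( [Type [Atom int]] )] => [Type [Atom int] => [Type [Atom int]]]]

int => int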